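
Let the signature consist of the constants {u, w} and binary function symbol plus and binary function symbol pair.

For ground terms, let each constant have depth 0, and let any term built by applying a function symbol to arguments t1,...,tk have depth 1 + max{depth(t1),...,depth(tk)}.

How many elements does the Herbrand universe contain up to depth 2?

Let N_k = |{terms of depth ≤ k}|. Then N_0 = 2 and N_k = 2 + N_{k-1}^2 + N_{k-1}^2 for k ≥ 1 (one summand per function symbol, arity giving the exponent).
N_0 = 2
N_1 = 2 + 2^2 + 2^2 = 10
N_2 = 2 + 10^2 + 10^2 = 202

202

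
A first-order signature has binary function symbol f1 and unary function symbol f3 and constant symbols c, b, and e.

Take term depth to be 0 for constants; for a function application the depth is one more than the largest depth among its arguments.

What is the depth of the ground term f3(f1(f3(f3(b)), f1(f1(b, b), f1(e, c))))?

depth(f3(b)) = 1 + depth(b) = 1 + 0 = 1
depth(f3(f3(b))) = 1 + depth(f3(b)) = 1 + 1 = 2
depth(f1(b, b)) = 1 + max(0, 0) = 1
depth(f1(e, c)) = 1 + max(0, 0) = 1
depth(f1(f1(b, b), f1(e, c))) = 1 + max(1, 1) = 2
depth(f1(f3(f3(b)), f1(f1(b, b), f1(e, c)))) = 1 + max(2, 2) = 3
depth(f3(f1(f3(f3(b)), f1(f1(b, b), f1(e, c))))) = 1 + depth(f1(f3(f3(b)), f1(f1(b, b), f1(e, c)))) = 1 + 3 = 4

4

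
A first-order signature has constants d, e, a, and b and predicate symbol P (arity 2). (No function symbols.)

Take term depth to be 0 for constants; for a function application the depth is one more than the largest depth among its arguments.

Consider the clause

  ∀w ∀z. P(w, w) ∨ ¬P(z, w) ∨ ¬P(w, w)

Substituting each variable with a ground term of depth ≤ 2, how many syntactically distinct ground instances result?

Ground terms of depth ≤ 2:
  With no function symbols every ground term is a constant, so there are exactly 4 ground terms at every depth bound.
  N_0 = 4
  N_1 = 4
  N_2 = 4
  Explicitly: d, e, a, b.
So there are 4 ground terms available for substitution.
The body mentions every one of the 2 quantified variables; since ground terms form a free algebra, no two substitutions collapse to the same formula.
Number of ground instances = 4^2 = 16.

16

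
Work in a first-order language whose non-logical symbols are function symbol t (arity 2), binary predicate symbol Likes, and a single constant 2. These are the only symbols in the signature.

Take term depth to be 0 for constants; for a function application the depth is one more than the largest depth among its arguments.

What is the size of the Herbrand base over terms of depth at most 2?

First count ground terms of depth ≤ 2.
If N_k denotes the number of depth-≤k ground terms, the 1 constant gives N_0 = 1, and each function symbol of arity r contributes N_{k-1}^r new terms at level k: N_k = 1 + N_{k-1}^2.
N_0 = 1
N_1 = 1 + 1^2 = 2
N_2 = 1 + 2^2 = 5
Explicitly: 2, t(2, 2), t(2, t(2, 2)), t(t(2, 2), 2), t(t(2, 2), t(2, 2)).
So |H| = 5.
For each predicate symbol, the number of ground atoms is |H| raised to its arity; summing:
  Likes: 5^2 = 25
Total ground atoms: 25.

25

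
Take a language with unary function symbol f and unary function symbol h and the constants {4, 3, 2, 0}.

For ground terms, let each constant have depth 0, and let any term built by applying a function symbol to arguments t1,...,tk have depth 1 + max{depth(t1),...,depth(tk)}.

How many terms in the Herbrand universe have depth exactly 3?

If N_k denotes the number of depth-≤k ground terms, the 4 constants give N_0 = 4, and each function symbol of arity r contributes N_{k-1}^r new terms at level k: N_k = 4 + N_{k-1} + N_{k-1}.
N_0 = 4
N_1 = 4 + 4 + 4 = 12
N_2 = 4 + 12 + 12 = 28
N_3 = 4 + 28 + 28 = 60
Terms of depth exactly 3: N_3 − N_2 = 60 − 28 = 32.

32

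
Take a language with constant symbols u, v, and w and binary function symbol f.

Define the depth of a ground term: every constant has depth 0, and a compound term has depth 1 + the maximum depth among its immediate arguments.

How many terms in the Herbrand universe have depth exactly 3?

Let N_k = |{terms of depth ≤ k}|. Then N_0 = 3 and N_k = 3 + N_{k-1}^2 for k ≥ 1 (one summand per function symbol, arity giving the exponent).
N_0 = 3
N_1 = 3 + 3^2 = 12
N_2 = 3 + 12^2 = 147
N_3 = 3 + 147^2 = 21612
Terms of depth exactly 3: N_3 − N_2 = 21612 − 147 = 21465.

21465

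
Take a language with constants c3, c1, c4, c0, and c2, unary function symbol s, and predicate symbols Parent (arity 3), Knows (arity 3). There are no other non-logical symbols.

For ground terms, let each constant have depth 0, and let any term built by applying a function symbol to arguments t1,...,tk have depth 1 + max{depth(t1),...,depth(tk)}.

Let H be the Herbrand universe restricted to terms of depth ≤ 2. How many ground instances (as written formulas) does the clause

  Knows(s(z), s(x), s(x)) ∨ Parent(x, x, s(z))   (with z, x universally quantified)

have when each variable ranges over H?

Ground terms of depth ≤ 2:
  Let N_k count ground terms of depth at most k. Each non-constant term of depth ≤ k is some function symbol applied to depth-≤(k−1) arguments, giving N_k = 5 + N_{k-1}.
  N_0 = 5
  N_1 = 5 + 5 = 10
  N_2 = 5 + 10 = 15
So there are 15 ground terms available for substitution.
The clause has 2 distinct variables (z, x), each appearing in the body. In the free term algebra distinct substitutions yield syntactically distinct ground instances.
Number of ground instances = 15^2 = 225.

225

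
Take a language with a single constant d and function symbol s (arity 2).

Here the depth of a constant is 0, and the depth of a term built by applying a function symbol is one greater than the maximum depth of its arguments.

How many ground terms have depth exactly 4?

651

Let N_k = |{terms of depth ≤ k}|. Then N_0 = 1 and N_k = 1 + N_{k-1}^2 for k ≥ 1 (one summand per function symbol, arity giving the exponent).
N_0 = 1
N_1 = 1 + 1^2 = 2
N_2 = 1 + 2^2 = 5
N_3 = 1 + 5^2 = 26
N_4 = 1 + 26^2 = 677
Terms of depth exactly 4: N_4 − N_3 = 677 − 26 = 651.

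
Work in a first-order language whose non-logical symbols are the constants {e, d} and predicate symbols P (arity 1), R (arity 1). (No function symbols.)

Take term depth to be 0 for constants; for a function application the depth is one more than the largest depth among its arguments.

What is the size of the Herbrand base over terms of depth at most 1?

First count ground terms of depth ≤ 1.
With no function symbols every ground term is a constant, so there are exactly 2 ground terms at every depth bound.
N_0 = 2
N_1 = 2
So |H| = 2.
A ground atom is a predicate applied to a tuple of terms from H, so the count is the sum over predicates of |H|^arity:
  P: 2;  R: 2
Total ground atoms: 2 + 2 = 4.

4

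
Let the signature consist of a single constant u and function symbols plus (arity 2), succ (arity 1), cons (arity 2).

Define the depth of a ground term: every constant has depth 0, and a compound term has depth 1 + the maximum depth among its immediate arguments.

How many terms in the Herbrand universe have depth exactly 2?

Count level by level. With function symbols plus/2, succ/1, cons/2, the terms of depth ≤ k are the 1 constant together with each function applied to depth-≤(k−1) tuples, so N_k = 1 + N_{k-1}^2 + N_{k-1} + N_{k-1}^2.
N_0 = 1
N_1 = 1 + 1^2 + 1 + 1^2 = 4
N_2 = 1 + 4^2 + 4 + 4^2 = 37
Terms of depth exactly 2: N_2 − N_1 = 37 − 4 = 33.

33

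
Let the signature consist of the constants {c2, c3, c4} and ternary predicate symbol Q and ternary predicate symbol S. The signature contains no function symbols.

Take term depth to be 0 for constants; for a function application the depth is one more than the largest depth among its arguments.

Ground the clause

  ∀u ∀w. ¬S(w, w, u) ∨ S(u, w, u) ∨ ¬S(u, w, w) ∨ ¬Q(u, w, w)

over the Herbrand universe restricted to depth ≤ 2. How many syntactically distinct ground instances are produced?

Ground terms of depth ≤ 2:
  With no function symbols every ground term is a constant, so there are exactly 3 ground terms at every depth bound.
  N_0 = 3
  N_1 = 3
  N_2 = 3
  Explicitly: c2, c3, c4.
So there are 3 ground terms available for substitution.
The body mentions every one of the 2 quantified variables; since ground terms form a free algebra, no two substitutions collapse to the same formula.
Number of ground instances = 3^2 = 9.

9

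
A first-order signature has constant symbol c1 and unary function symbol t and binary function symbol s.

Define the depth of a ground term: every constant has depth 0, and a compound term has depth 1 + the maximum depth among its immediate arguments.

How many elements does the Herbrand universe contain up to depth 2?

13

Write N_k for the number of ground terms of depth ≤ k. A term of depth ≤ k is either a constant or a function symbol applied to arguments of depth ≤ k−1, so N_k = 1 + N_{k-1} + N_{k-1}^2.
N_0 = 1
N_1 = 1 + 1 + 1^2 = 3
N_2 = 1 + 3 + 3^2 = 13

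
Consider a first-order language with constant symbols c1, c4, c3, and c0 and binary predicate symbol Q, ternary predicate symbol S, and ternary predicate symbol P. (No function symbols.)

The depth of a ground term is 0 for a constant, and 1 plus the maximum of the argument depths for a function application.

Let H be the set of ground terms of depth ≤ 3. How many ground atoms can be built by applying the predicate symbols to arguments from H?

144

First count ground terms of depth ≤ 3.
With no function symbols every ground term is a constant, so there are exactly 4 ground terms at every depth bound.
N_0 = 4
N_1 = 4
N_2 = 4
N_3 = 4
So |H| = 4.
Each predicate of arity r yields |H|^r ground atoms (one per choice of an r-tuple from H):
  Q: 4^2 = 16;  S: 4^3 = 64;  P: 4^3 = 64
Total ground atoms: 16 + 64 + 64 = 144.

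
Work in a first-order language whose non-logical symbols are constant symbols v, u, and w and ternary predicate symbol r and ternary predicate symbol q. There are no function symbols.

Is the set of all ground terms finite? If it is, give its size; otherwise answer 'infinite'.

3

There are no function symbols, so every ground term is one of the 3 constants.
The Herbrand universe is {v, u, w}, which is finite with 3 elements.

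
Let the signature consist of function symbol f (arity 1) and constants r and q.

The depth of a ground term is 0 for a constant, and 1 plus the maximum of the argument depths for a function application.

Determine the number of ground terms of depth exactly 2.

Count level by level. With function symbols f/1, the terms of depth ≤ k are the 2 constants together with each function applied to depth-≤(k−1) tuples, so N_k = 2 + N_{k-1}.
N_0 = 2
N_1 = 2 + 2 = 4
N_2 = 2 + 4 = 6
Terms of depth exactly 2: N_2 − N_1 = 6 − 4 = 2.

2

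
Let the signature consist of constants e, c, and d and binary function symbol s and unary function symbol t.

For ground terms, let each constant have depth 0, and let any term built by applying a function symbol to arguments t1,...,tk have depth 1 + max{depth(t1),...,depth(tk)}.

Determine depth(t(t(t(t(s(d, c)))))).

5

depth(s(d, c)) = 1 + max(0, 0) = 1
depth(t(s(d, c))) = 1 + depth(s(d, c)) = 1 + 1 = 2
depth(t(t(s(d, c)))) = 1 + depth(t(s(d, c))) = 1 + 2 = 3
depth(t(t(t(s(d, c))))) = 1 + depth(t(t(s(d, c)))) = 1 + 3 = 4
depth(t(t(t(t(s(d, c)))))) = 1 + depth(t(t(t(s(d, c))))) = 1 + 4 = 5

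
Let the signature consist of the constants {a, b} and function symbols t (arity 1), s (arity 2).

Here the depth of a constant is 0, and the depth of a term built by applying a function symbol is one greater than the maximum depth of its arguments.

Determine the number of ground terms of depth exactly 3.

5478

If N_k denotes the number of depth-≤k ground terms, the 2 constants give N_0 = 2, and each function symbol of arity r contributes N_{k-1}^r new terms at level k: N_k = 2 + N_{k-1} + N_{k-1}^2.
N_0 = 2
N_1 = 2 + 2 + 2^2 = 8
N_2 = 2 + 8 + 8^2 = 74
N_3 = 2 + 74 + 74^2 = 5552
Terms of depth exactly 3: N_3 − N_2 = 5552 − 74 = 5478.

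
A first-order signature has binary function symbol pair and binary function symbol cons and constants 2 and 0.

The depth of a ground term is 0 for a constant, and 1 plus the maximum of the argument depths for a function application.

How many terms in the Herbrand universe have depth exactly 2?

192

Count level by level. With function symbols pair/2, cons/2, the terms of depth ≤ k are the 2 constants together with each function applied to depth-≤(k−1) tuples, so N_k = 2 + N_{k-1}^2 + N_{k-1}^2.
N_0 = 2
N_1 = 2 + 2^2 + 2^2 = 10
N_2 = 2 + 10^2 + 10^2 = 202
Terms of depth exactly 2: N_2 − N_1 = 202 − 10 = 192.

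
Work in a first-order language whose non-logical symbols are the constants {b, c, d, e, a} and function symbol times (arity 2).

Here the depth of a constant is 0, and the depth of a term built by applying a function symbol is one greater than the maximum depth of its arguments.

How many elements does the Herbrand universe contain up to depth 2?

905

Let N_k count ground terms of depth at most k. Each non-constant term of depth ≤ k is some function symbol applied to depth-≤(k−1) arguments, giving N_k = 5 + N_{k-1}^2.
N_0 = 5
N_1 = 5 + 5^2 = 30
N_2 = 5 + 30^2 = 905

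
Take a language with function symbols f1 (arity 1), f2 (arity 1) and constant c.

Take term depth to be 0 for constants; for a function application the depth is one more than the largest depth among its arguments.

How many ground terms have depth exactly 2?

If N_k denotes the number of depth-≤k ground terms, the 1 constant gives N_0 = 1, and each function symbol of arity r contributes N_{k-1}^r new terms at level k: N_k = 1 + N_{k-1} + N_{k-1}.
N_0 = 1
N_1 = 1 + 1 + 1 = 3
N_2 = 1 + 3 + 3 = 7
Terms of depth exactly 2: N_2 − N_1 = 7 − 3 = 4.

4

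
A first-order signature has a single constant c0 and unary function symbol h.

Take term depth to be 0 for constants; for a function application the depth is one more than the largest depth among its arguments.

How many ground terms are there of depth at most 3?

4

If N_k denotes the number of depth-≤k ground terms, the 1 constant gives N_0 = 1, and each function symbol of arity r contributes N_{k-1}^r new terms at level k: N_k = 1 + N_{k-1}.
N_0 = 1
N_1 = 1 + 1 = 2
N_2 = 1 + 2 = 3
N_3 = 1 + 3 = 4
Explicitly: c0, h(c0), h(h(c0)), h(h(h(c0))).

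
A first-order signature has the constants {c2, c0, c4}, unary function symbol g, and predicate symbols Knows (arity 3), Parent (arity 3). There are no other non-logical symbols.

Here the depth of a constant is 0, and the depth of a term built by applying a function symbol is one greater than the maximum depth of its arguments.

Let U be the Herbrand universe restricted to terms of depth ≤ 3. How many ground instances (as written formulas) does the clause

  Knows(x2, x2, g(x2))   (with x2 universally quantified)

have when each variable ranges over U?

Ground terms of depth ≤ 3:
  Write N_k for the number of ground terms of depth ≤ k. A term of depth ≤ k is either a constant or a function symbol applied to arguments of depth ≤ k−1, so N_k = 3 + N_{k-1}.
  N_0 = 3
  N_1 = 3 + 3 = 6
  N_2 = 3 + 6 = 9
  N_3 = 3 + 9 = 12
  Explicitly: c2, c0, c4, g(c2), g(c0), g(c4), g(g(c2)), g(g(c0)), g(g(c4)), g(g(g(c2))), g(g(g(c0))), g(g(g(c4))).
So there are 12 ground terms available for substitution.
The clause has 1 distinct variable (x2), which appears in the body. In the free term algebra distinct substitutions yield syntactically distinct ground instances.
Number of ground instances = 12.

12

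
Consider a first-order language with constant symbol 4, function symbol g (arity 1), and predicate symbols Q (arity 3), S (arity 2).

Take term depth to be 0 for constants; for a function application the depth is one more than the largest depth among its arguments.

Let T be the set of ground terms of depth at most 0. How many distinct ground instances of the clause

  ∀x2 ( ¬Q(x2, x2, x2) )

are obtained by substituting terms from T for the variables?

Ground terms of depth ≤ 0:
  Let N_k count ground terms of depth at most k. Each non-constant term of depth ≤ k is some function symbol applied to depth-≤(k−1) arguments, giving N_k = 1 + N_{k-1}.
  N_0 = 1
So there is exactly 1 ground term available for substitution.
The clause has 1 distinct variable (x2), which appears in the body. In the free term algebra distinct substitutions yield syntactically distinct ground instances.
Number of ground instances = 1.

1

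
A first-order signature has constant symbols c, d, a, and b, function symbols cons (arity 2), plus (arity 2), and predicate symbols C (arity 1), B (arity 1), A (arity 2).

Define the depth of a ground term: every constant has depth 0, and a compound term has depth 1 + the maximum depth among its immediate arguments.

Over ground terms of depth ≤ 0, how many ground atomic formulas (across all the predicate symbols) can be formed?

24

First count ground terms of depth ≤ 0.
Count level by level. With function symbols cons/2, plus/2, the terms of depth ≤ k are the 4 constants together with each function applied to depth-≤(k−1) tuples, so N_k = 4 + N_{k-1}^2 + N_{k-1}^2.
N_0 = 4
Explicitly: c, d, a, b.
So |H| = 4.
Each predicate of arity r yields |H|^r ground atoms (one per choice of an r-tuple from H):
  C: 4;  B: 4;  A: 4^2 = 16
Total ground atoms: 4 + 4 + 16 = 24.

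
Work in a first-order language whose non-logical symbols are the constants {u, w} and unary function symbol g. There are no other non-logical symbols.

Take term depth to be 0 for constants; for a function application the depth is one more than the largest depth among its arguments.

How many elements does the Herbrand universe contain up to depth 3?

8

If N_k denotes the number of depth-≤k ground terms, the 2 constants give N_0 = 2, and each function symbol of arity r contributes N_{k-1}^r new terms at level k: N_k = 2 + N_{k-1}.
N_0 = 2
N_1 = 2 + 2 = 4
N_2 = 2 + 4 = 6
N_3 = 2 + 6 = 8
Explicitly: u, w, g(u), g(w), g(g(u)), g(g(w)), g(g(g(u))), g(g(g(w))).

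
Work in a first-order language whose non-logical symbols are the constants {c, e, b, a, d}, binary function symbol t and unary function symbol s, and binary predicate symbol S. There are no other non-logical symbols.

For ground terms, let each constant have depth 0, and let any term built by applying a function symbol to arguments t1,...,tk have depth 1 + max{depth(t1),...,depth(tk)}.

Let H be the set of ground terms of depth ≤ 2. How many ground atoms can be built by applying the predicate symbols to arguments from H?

1600225

First count ground terms of depth ≤ 2.
Write N_k for the number of ground terms of depth ≤ k. A term of depth ≤ k is either a constant or a function symbol applied to arguments of depth ≤ k−1, so N_k = 5 + N_{k-1}^2 + N_{k-1}.
N_0 = 5
N_1 = 5 + 5^2 + 5 = 35
N_2 = 5 + 35^2 + 35 = 1265
So |H| = 1265.
Ground atoms are formed by filling each argument slot of a predicate with a term from H, so an r-ary predicate gives |H|^r atoms:
  S: 1265^2 = 1600225
Total ground atoms: 1600225.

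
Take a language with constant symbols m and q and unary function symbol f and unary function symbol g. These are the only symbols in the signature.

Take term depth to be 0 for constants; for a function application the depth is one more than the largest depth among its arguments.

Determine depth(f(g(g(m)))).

3

depth(g(m)) = 1 + depth(m) = 1 + 0 = 1
depth(g(g(m))) = 1 + depth(g(m)) = 1 + 1 = 2
depth(f(g(g(m)))) = 1 + depth(g(g(m))) = 1 + 2 = 3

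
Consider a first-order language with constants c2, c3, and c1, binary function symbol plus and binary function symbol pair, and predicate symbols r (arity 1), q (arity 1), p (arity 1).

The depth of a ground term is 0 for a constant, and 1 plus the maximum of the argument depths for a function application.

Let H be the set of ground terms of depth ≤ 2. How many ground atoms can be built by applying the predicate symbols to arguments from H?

2655

First count ground terms of depth ≤ 2.
Let N_k = |{terms of depth ≤ k}|. Then N_0 = 3 and N_k = 3 + N_{k-1}^2 + N_{k-1}^2 for k ≥ 1 (one summand per function symbol, arity giving the exponent).
N_0 = 3
N_1 = 3 + 3^2 + 3^2 = 21
N_2 = 3 + 21^2 + 21^2 = 885
So |H| = 885.
Ground atoms are formed by filling each argument slot of a predicate with a term from H, so an r-ary predicate gives |H|^r atoms:
  r: 885;  q: 885;  p: 885
Total ground atoms: 885 + 885 + 885 = 2655.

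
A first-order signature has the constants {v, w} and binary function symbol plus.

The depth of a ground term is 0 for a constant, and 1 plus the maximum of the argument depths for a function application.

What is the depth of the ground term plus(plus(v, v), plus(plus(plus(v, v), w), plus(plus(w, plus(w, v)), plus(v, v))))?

5

depth(plus(v, v)) = 1 + max(0, 0) = 1
depth(plus(plus(v, v), w)) = 1 + max(1, 0) = 2
depth(plus(w, v)) = 1 + max(0, 0) = 1
depth(plus(w, plus(w, v))) = 1 + max(0, 1) = 2
depth(plus(plus(w, plus(w, v)), plus(v, v))) = 1 + max(2, 1) = 3
depth(plus(plus(plus(v, v), w), plus(plus(w, plus(w, v)), plus(v, v)))) = 1 + max(2, 3) = 4
depth(plus(plus(v, v), plus(plus(plus(v, v), w), plus(plus(w, plus(w, v)), plus(v, v))))) = 1 + max(1, 4) = 5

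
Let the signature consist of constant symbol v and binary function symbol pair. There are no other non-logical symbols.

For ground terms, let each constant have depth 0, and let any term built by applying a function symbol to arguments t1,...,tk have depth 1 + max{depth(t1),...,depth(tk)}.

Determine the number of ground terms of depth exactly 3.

Write N_k for the number of ground terms of depth ≤ k. A term of depth ≤ k is either a constant or a function symbol applied to arguments of depth ≤ k−1, so N_k = 1 + N_{k-1}^2.
N_0 = 1
N_1 = 1 + 1^2 = 2
N_2 = 1 + 2^2 = 5
N_3 = 1 + 5^2 = 26
Terms of depth exactly 3: N_3 − N_2 = 26 − 5 = 21.

21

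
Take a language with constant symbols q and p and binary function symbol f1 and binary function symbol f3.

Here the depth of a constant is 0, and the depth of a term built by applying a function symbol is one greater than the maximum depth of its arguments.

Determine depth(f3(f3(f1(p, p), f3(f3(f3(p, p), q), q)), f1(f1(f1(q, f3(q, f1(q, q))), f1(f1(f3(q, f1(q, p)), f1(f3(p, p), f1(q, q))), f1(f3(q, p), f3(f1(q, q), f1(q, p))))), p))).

depth(f1(p, p)) = 1 + max(0, 0) = 1
depth(f3(p, p)) = 1 + max(0, 0) = 1
depth(f3(f3(p, p), q)) = 1 + max(1, 0) = 2
depth(f3(f3(f3(p, p), q), q)) = 1 + max(2, 0) = 3
depth(f3(f1(p, p), f3(f3(f3(p, p), q), q))) = 1 + max(1, 3) = 4
depth(f1(q, q)) = 1 + max(0, 0) = 1
depth(f3(q, f1(q, q))) = 1 + max(0, 1) = 2
depth(f1(q, f3(q, f1(q, q)))) = 1 + max(0, 2) = 3
depth(f1(q, p)) = 1 + max(0, 0) = 1
depth(f3(q, f1(q, p))) = 1 + max(0, 1) = 2
depth(f1(f3(p, p), f1(q, q))) = 1 + max(1, 1) = 2
depth(f1(f3(q, f1(q, p)), f1(f3(p, p), f1(q, q)))) = 1 + max(2, 2) = 3
depth(f3(q, p)) = 1 + max(0, 0) = 1
depth(f3(f1(q, q), f1(q, p))) = 1 + max(1, 1) = 2
depth(f1(f3(q, p), f3(f1(q, q), f1(q, p)))) = 1 + max(1, 2) = 3
depth(f1(f1(f3(q, f1(q, p)), f1(f3(p, p), f1(q, q))), f1(f3(q, p), f3(f1(q, q), f1(q, p))))) = 1 + max(3, 3) = 4
depth(f1(f1(q, f3(q, f1(q, q))), f1(f1(f3(q, f1(q, p)), f1(f3(p, p), f1(q, q))), f1(f3(q, p), f3(f1(q, q), f1(q, p)))))) = 1 + max(3, 4) = 5
depth(f1(f1(f1(q, f3(q, f1(q, q))), f1(f1(f3(q, f1(q, p)), f1(f3(p, p), f1(q, q))), f1(f3(q, p), f3(f1(q, q), f1(q, p))))), p)) = 1 + max(5, 0) = 6
depth(f3(f3(f1(p, p), f3(f3(f3(p, p), q), q)), f1(f1(f1(q, f3(q, f1(q, q))), f1(f1(f3(q, f1(q, p)), f1(f3(p, p), f1(q, q))), f1(f3(q, p), f3(f1(q, q), f1(q, p))))), p))) = 1 + max(4, 6) = 7

7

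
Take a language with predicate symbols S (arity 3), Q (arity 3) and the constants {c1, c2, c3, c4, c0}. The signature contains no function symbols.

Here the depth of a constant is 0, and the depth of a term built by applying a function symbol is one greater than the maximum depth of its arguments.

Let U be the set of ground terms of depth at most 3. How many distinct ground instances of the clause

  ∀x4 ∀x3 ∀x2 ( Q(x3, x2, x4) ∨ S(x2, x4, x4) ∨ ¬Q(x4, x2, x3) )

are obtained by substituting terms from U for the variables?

125

Ground terms of depth ≤ 3:
  With no function symbols every ground term is a constant, so there are exactly 5 ground terms at every depth bound.
  N_0 = 5
  N_1 = 5
  N_2 = 5
  N_3 = 5
So there are 5 ground terms available for substitution.
There are 3 variables to instantiate (x4, x3, x2), each occurring in at least one literal, so different choices give different ground instances.
Number of ground instances = 5^3 = 125.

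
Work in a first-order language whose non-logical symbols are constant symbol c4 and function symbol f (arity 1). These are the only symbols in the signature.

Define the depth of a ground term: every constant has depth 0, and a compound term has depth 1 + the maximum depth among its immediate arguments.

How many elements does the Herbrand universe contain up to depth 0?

1

Write N_k for the number of ground terms of depth ≤ k. A term of depth ≤ k is either a constant or a function symbol applied to arguments of depth ≤ k−1, so N_k = 1 + N_{k-1}.
N_0 = 1
Explicitly: c4.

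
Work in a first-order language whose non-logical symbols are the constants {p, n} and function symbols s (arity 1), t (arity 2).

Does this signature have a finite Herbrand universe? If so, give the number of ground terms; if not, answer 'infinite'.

The signature has at least one function symbol (s, arity 1) and at least one constant (p).
Iterating s gives infinitely many distinct ground terms: p, s(p), s(s(p)), ...
So the Herbrand universe is infinite.

infinite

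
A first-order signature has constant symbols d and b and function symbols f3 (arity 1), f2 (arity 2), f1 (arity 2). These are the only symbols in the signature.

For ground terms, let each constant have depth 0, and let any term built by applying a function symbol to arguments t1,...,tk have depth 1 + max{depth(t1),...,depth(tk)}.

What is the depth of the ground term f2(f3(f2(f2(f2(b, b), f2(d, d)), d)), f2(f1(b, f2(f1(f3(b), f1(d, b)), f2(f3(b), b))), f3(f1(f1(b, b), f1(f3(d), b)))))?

6

depth(f2(b, b)) = 1 + max(0, 0) = 1
depth(f2(d, d)) = 1 + max(0, 0) = 1
depth(f2(f2(b, b), f2(d, d))) = 1 + max(1, 1) = 2
depth(f2(f2(f2(b, b), f2(d, d)), d)) = 1 + max(2, 0) = 3
depth(f3(f2(f2(f2(b, b), f2(d, d)), d))) = 1 + depth(f2(f2(f2(b, b), f2(d, d)), d)) = 1 + 3 = 4
depth(f3(b)) = 1 + depth(b) = 1 + 0 = 1
depth(f1(d, b)) = 1 + max(0, 0) = 1
depth(f1(f3(b), f1(d, b))) = 1 + max(1, 1) = 2
depth(f2(f3(b), b)) = 1 + max(1, 0) = 2
depth(f2(f1(f3(b), f1(d, b)), f2(f3(b), b))) = 1 + max(2, 2) = 3
depth(f1(b, f2(f1(f3(b), f1(d, b)), f2(f3(b), b)))) = 1 + max(0, 3) = 4
depth(f1(b, b)) = 1 + max(0, 0) = 1
depth(f3(d)) = 1 + depth(d) = 1 + 0 = 1
depth(f1(f3(d), b)) = 1 + max(1, 0) = 2
depth(f1(f1(b, b), f1(f3(d), b))) = 1 + max(1, 2) = 3
depth(f3(f1(f1(b, b), f1(f3(d), b)))) = 1 + depth(f1(f1(b, b), f1(f3(d), b))) = 1 + 3 = 4
depth(f2(f1(b, f2(f1(f3(b), f1(d, b)), f2(f3(b), b))), f3(f1(f1(b, b), f1(f3(d), b))))) = 1 + max(4, 4) = 5
depth(f2(f3(f2(f2(f2(b, b), f2(d, d)), d)), f2(f1(b, f2(f1(f3(b), f1(d, b)), f2(f3(b), b))), f3(f1(f1(b, b), f1(f3(d), b)))))) = 1 + max(4, 5) = 6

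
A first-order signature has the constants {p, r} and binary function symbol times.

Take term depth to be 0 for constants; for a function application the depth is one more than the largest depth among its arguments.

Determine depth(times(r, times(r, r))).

2

depth(times(r, r)) = 1 + max(0, 0) = 1
depth(times(r, times(r, r))) = 1 + max(0, 1) = 2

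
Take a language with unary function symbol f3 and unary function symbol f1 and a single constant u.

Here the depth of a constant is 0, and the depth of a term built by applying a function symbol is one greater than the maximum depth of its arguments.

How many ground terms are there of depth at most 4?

31

Let N_k count ground terms of depth at most k. Each non-constant term of depth ≤ k is some function symbol applied to depth-≤(k−1) arguments, giving N_k = 1 + N_{k-1} + N_{k-1}.
N_0 = 1
N_1 = 1 + 1 + 1 = 3
N_2 = 1 + 3 + 3 = 7
N_3 = 1 + 7 + 7 = 15
N_4 = 1 + 15 + 15 = 31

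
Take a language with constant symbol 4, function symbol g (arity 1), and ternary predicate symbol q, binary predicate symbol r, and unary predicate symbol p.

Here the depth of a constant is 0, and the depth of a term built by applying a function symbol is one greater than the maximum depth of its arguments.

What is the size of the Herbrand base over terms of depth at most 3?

84

First count ground terms of depth ≤ 3.
Let N_k count ground terms of depth at most k. Each non-constant term of depth ≤ k is some function symbol applied to depth-≤(k−1) arguments, giving N_k = 1 + N_{k-1}.
N_0 = 1
N_1 = 1 + 1 = 2
N_2 = 1 + 2 = 3
N_3 = 1 + 3 = 4
So |H| = 4.
Each predicate of arity r yields |H|^r ground atoms (one per choice of an r-tuple from H):
  q: 4^3 = 64;  r: 4^2 = 16;  p: 4
Total ground atoms: 64 + 16 + 4 = 84.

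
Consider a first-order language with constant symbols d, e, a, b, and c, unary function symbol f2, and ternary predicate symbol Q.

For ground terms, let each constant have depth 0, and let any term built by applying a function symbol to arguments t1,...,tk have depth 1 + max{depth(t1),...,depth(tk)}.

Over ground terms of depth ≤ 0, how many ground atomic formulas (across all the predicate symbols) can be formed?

First count ground terms of depth ≤ 0.
Count level by level. With function symbols f2/1, the terms of depth ≤ k are the 5 constants together with each function applied to depth-≤(k−1) tuples, so N_k = 5 + N_{k-1}.
N_0 = 5
So |H| = 5.
For each predicate symbol, the number of ground atoms is |H| raised to its arity; summing:
  Q: 5^3 = 125
Total ground atoms: 125.

125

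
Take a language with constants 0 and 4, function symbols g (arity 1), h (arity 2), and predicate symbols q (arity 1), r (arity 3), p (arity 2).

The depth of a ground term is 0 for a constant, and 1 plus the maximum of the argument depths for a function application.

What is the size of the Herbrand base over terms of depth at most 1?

First count ground terms of depth ≤ 1.
Let N_k = |{terms of depth ≤ k}|. Then N_0 = 2 and N_k = 2 + N_{k-1} + N_{k-1}^2 for k ≥ 1 (one summand per function symbol, arity giving the exponent).
N_0 = 2
N_1 = 2 + 2 + 2^2 = 8
Explicitly: 0, 4, g(0), g(4), h(0, 0), h(0, 4), h(4, 0), h(4, 4).
So |H| = 8.
A ground atom is a predicate applied to a tuple of terms from H, so the count is the sum over predicates of |H|^arity:
  q: 8;  r: 8^3 = 512;  p: 8^2 = 64
Total ground atoms: 8 + 512 + 64 = 584.

584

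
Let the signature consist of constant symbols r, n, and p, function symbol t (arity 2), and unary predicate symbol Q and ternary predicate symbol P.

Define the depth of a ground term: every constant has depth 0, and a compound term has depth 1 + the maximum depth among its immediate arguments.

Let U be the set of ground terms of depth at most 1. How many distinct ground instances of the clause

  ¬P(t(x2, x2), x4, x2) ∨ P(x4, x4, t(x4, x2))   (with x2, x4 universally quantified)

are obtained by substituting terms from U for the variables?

Ground terms of depth ≤ 1:
  Write N_k for the number of ground terms of depth ≤ k. A term of depth ≤ k is either a constant or a function symbol applied to arguments of depth ≤ k−1, so N_k = 3 + N_{k-1}^2.
  N_0 = 3
  N_1 = 3 + 3^2 = 12
  Explicitly: r, n, p, t(r, r), t(r, n), t(r, p), t(n, r), t(n, n), t(n, p), t(p, r), t(p, n), t(p, p).
So there are 12 ground terms available for substitution.
Each of x2, x4 ranges independently over the available ground terms, and distinct assignments produce distinct instances.
Number of ground instances = 12^2 = 144.

144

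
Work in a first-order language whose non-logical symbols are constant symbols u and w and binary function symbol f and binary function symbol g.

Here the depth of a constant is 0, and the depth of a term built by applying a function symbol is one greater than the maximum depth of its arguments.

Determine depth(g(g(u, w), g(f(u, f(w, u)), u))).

depth(g(u, w)) = 1 + max(0, 0) = 1
depth(f(w, u)) = 1 + max(0, 0) = 1
depth(f(u, f(w, u))) = 1 + max(0, 1) = 2
depth(g(f(u, f(w, u)), u)) = 1 + max(2, 0) = 3
depth(g(g(u, w), g(f(u, f(w, u)), u))) = 1 + max(1, 3) = 4

4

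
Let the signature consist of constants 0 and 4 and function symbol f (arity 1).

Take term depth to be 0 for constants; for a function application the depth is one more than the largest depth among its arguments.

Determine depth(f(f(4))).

2

depth(f(4)) = 1 + depth(4) = 1 + 0 = 1
depth(f(f(4))) = 1 + depth(f(4)) = 1 + 1 = 2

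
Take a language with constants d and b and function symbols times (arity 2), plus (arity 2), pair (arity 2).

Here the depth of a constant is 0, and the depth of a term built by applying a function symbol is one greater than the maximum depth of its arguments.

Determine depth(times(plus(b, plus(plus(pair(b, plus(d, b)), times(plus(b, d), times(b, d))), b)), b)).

6

depth(plus(d, b)) = 1 + max(0, 0) = 1
depth(pair(b, plus(d, b))) = 1 + max(0, 1) = 2
depth(plus(b, d)) = 1 + max(0, 0) = 1
depth(times(b, d)) = 1 + max(0, 0) = 1
depth(times(plus(b, d), times(b, d))) = 1 + max(1, 1) = 2
depth(plus(pair(b, plus(d, b)), times(plus(b, d), times(b, d)))) = 1 + max(2, 2) = 3
depth(plus(plus(pair(b, plus(d, b)), times(plus(b, d), times(b, d))), b)) = 1 + max(3, 0) = 4
depth(plus(b, plus(plus(pair(b, plus(d, b)), times(plus(b, d), times(b, d))), b))) = 1 + max(0, 4) = 5
depth(times(plus(b, plus(plus(pair(b, plus(d, b)), times(plus(b, d), times(b, d))), b)), b)) = 1 + max(5, 0) = 6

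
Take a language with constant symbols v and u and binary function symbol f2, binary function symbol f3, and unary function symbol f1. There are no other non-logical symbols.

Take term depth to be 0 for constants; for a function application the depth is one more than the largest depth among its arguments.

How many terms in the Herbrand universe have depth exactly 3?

182410

Let N_k = |{terms of depth ≤ k}|. Then N_0 = 2 and N_k = 2 + N_{k-1}^2 + N_{k-1}^2 + N_{k-1} for k ≥ 1 (one summand per function symbol, arity giving the exponent).
N_0 = 2
N_1 = 2 + 2^2 + 2^2 + 2 = 12
N_2 = 2 + 12^2 + 12^2 + 12 = 302
N_3 = 2 + 302^2 + 302^2 + 302 = 182712
Terms of depth exactly 3: N_3 − N_2 = 182712 − 302 = 182410.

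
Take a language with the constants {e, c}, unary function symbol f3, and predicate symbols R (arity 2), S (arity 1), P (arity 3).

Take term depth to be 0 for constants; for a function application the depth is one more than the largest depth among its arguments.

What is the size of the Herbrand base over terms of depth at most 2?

258

First count ground terms of depth ≤ 2.
Write N_k for the number of ground terms of depth ≤ k. A term of depth ≤ k is either a constant or a function symbol applied to arguments of depth ≤ k−1, so N_k = 2 + N_{k-1}.
N_0 = 2
N_1 = 2 + 2 = 4
N_2 = 2 + 4 = 6
So |H| = 6.
Each predicate of arity r yields |H|^r ground atoms (one per choice of an r-tuple from H):
  R: 6^2 = 36;  S: 6;  P: 6^3 = 216
Total ground atoms: 36 + 6 + 216 = 258.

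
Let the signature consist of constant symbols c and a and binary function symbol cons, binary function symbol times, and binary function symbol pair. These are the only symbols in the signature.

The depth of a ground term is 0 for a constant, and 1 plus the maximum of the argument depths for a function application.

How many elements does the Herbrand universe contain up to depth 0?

If N_k denotes the number of depth-≤k ground terms, the 2 constants give N_0 = 2, and each function symbol of arity r contributes N_{k-1}^r new terms at level k: N_k = 2 + N_{k-1}^2 + N_{k-1}^2 + N_{k-1}^2.
N_0 = 2

2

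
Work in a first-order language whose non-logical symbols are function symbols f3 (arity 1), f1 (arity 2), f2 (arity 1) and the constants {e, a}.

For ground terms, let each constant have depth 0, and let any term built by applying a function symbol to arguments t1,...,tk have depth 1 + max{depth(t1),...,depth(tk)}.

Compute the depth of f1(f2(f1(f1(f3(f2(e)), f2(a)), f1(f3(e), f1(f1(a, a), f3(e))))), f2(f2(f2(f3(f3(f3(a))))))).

7

depth(f2(e)) = 1 + depth(e) = 1 + 0 = 1
depth(f3(f2(e))) = 1 + depth(f2(e)) = 1 + 1 = 2
depth(f2(a)) = 1 + depth(a) = 1 + 0 = 1
depth(f1(f3(f2(e)), f2(a))) = 1 + max(2, 1) = 3
depth(f3(e)) = 1 + depth(e) = 1 + 0 = 1
depth(f1(a, a)) = 1 + max(0, 0) = 1
depth(f1(f1(a, a), f3(e))) = 1 + max(1, 1) = 2
depth(f1(f3(e), f1(f1(a, a), f3(e)))) = 1 + max(1, 2) = 3
depth(f1(f1(f3(f2(e)), f2(a)), f1(f3(e), f1(f1(a, a), f3(e))))) = 1 + max(3, 3) = 4
depth(f2(f1(f1(f3(f2(e)), f2(a)), f1(f3(e), f1(f1(a, a), f3(e)))))) = 1 + depth(f1(f1(f3(f2(e)), f2(a)), f1(f3(e), f1(f1(a, a), f3(e))))) = 1 + 4 = 5
depth(f3(a)) = 1 + depth(a) = 1 + 0 = 1
depth(f3(f3(a))) = 1 + depth(f3(a)) = 1 + 1 = 2
depth(f3(f3(f3(a)))) = 1 + depth(f3(f3(a))) = 1 + 2 = 3
depth(f2(f3(f3(f3(a))))) = 1 + depth(f3(f3(f3(a)))) = 1 + 3 = 4
depth(f2(f2(f3(f3(f3(a)))))) = 1 + depth(f2(f3(f3(f3(a))))) = 1 + 4 = 5
depth(f2(f2(f2(f3(f3(f3(a))))))) = 1 + depth(f2(f2(f3(f3(f3(a)))))) = 1 + 5 = 6
depth(f1(f2(f1(f1(f3(f2(e)), f2(a)), f1(f3(e), f1(f1(a, a), f3(e))))), f2(f2(f2(f3(f3(f3(a)))))))) = 1 + max(5, 6) = 7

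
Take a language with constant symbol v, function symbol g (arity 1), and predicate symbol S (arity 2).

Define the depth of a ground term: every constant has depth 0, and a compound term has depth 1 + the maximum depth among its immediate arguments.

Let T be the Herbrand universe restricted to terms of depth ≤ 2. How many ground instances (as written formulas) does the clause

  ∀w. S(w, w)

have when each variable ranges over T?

3

Ground terms of depth ≤ 2:
  If N_k denotes the number of depth-≤k ground terms, the 1 constant gives N_0 = 1, and each function symbol of arity r contributes N_{k-1}^r new terms at level k: N_k = 1 + N_{k-1}.
  N_0 = 1
  N_1 = 1 + 1 = 2
  N_2 = 1 + 2 = 3
So there are 3 ground terms available for substitution.
The variable w ranges independently over the available ground terms, and distinct assignments produce distinct instances.
Number of ground instances = 3.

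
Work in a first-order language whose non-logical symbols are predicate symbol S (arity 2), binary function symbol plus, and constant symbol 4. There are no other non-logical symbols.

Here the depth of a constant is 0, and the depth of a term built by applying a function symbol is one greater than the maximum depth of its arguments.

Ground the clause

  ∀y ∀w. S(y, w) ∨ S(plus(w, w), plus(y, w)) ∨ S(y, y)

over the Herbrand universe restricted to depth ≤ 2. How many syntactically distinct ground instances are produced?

Ground terms of depth ≤ 2:
  Let N_k = |{terms of depth ≤ k}|. Then N_0 = 1 and N_k = 1 + N_{k-1}^2 for k ≥ 1 (one summand per function symbol, arity giving the exponent).
  N_0 = 1
  N_1 = 1 + 1^2 = 2
  N_2 = 1 + 2^2 = 5
So there are 5 ground terms available for substitution.
Each of y, w ranges independently over the available ground terms, and distinct assignments produce distinct instances.
Number of ground instances = 5^2 = 25.

25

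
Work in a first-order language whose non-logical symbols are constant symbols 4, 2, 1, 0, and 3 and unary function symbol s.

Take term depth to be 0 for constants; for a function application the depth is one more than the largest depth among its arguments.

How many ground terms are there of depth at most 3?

20

If N_k denotes the number of depth-≤k ground terms, the 5 constants give N_0 = 5, and each function symbol of arity r contributes N_{k-1}^r new terms at level k: N_k = 5 + N_{k-1}.
N_0 = 5
N_1 = 5 + 5 = 10
N_2 = 5 + 10 = 15
N_3 = 5 + 15 = 20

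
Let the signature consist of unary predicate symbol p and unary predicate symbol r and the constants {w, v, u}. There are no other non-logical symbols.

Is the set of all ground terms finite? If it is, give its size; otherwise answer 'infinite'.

3

There are no function symbols, so every ground term is one of the 3 constants.
The Herbrand universe is {w, v, u}, which is finite with 3 elements.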